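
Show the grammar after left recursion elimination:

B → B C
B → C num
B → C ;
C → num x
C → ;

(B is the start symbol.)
B → C num B'
B → C ; B'
B' → C B'
B' → ε
C → num x
C → ;

B is directly left-recursive. The standard transformation for
  A → A α₁ | ... | A α_m | β₁ | ... | β_n
is
  A  → β₁ A' | ... | β_n A'
  A' → α₁ A' | ... | α_m A' | ε

B → C num becomes B → C num B'
B → C ; becomes B → C ; B'
B → B C becomes B' → C B'
Add B' → ε

Productions for other non-terminals are unchanged:
  C → num x
  C → ;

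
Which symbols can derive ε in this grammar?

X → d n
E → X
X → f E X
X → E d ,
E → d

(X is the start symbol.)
A non-terminal is nullable if it can derive ε (the empty string): either it has an ε-production, or it has a production whose right-hand side consists entirely of nullable non-terminals.

There are no ε-productions, so no non-terminal can derive ε.
No non-terminals are nullable.

Answer: None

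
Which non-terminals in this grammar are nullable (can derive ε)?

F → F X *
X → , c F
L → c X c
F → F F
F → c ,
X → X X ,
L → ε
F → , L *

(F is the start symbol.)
ε-productions: L → ε
So L is immediately nullable.
No further non-terminal can be added: every production for the remaining non-terminals contains a terminal or a non-nullable non-terminal.
Nullable = { 'L' }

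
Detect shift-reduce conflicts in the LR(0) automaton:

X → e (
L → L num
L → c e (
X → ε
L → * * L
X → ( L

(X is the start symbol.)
Yes — I0: [X → .] vs [X → . ( L]; I6: [X → ( L .] vs [L → L . num]; I12: [L → * * L .] vs [L → L . num]

Augment with X' → X and build the canonical LR(0) collection (I0 = CLOSURE({[X' → . X]}), then GOTO on every symbol after a dot until no new states appear). It has 13 states:
  I0: { [X → . ( L], [X → . e (], [X → .], [X' → . X] }  — shift, reduce
  I1: { [L → . * * L], [L → . L num], [L → . c e (], [X → ( . L] }  — shift
  I2: { [X' → X .] }  — accept
  I3: { [X → e . (] }  — shift
  I4: { [X → e ( .] }  — reduce
  I5: { [L → * . * L] }  — shift
  I6: { [L → L . num], [X → ( L .] }  — shift, reduce
  I7: { [L → c . e (] }  — shift
  I8: { [L → c e . (] }  — shift
  I9: { [L → c e ( .] }  — reduce
  I10: { [L → L num .] }  — reduce
  I11: { [L → * * . L], [L → . * * L], [L → . L num], [L → . c e (] }  — shift
  I12: { [L → * * L .], [L → L . num] }  — shift, reduce

I0 contains reduce item [X → .] and shift items [X → . ( L], [X → . e (] — shift-reduce conflict.
I6 contains reduce item [X → ( L .] and shift item [L → L . num] — shift-reduce conflict.
I12 contains reduce item [L → * * L .] and shift item [L → L . num] — shift-reduce conflict.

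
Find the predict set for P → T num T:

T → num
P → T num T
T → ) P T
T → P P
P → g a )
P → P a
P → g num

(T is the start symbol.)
{ ')', 'g', 'num' }

PREDICT(P → T num T) = (FIRST(RHS) \ {ε}) ∪ (FOLLOW(P) if ε ∈ FIRST(RHS), i.e. RHS ⇒* ε)
FIRST(T) = { ')', 'g', 'num' }
FIRST(T num T) = { ')', 'g', 'num' }
ε ∉ FIRST(T num T), so FOLLOW(P) is not added.
PREDICT(P → T num T) = { ')', 'g', 'num' }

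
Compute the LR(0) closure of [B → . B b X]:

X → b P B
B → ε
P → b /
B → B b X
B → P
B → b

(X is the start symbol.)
{ [B → . B b X], [B → . P], [B → . b], [B → .], [P → . b /] }

To compute CLOSURE, for each item [A → α.Bβ] where B is a non-terminal, add [B → .γ] for all productions B → γ; repeat for the newly added items until nothing changes.

Start with: [B → . B b X]
  [B → . B b X] has the dot before B: add [B → .], [B → . P], [B → . b]
  [B → . P] has the dot before P: add [P → . b /]
No further items can be added.

CLOSURE = { [B → . B b X], [B → . P], [B → . b], [B → .], [P → . b /] }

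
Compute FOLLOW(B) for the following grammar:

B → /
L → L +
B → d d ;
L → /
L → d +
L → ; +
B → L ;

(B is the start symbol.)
To compute FOLLOW(B), find every occurrence of B on a right-hand side N → α B β: add FIRST(β) \ {ε}, and if β is empty or nullable also add FOLLOW(N). Iterate to a fixed point.

B is the start symbol, so $ ∈ FOLLOW(B).
B does not occur on any right-hand side.

Taking the union: FOLLOW(B) = { $ }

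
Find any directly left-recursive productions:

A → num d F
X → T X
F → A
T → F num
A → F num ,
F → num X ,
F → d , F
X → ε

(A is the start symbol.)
No direct left recursion

A → num d F: starts with num
X → T X: starts with T
F → A: starts with A
T → F num: starts with F
A → F num ,: starts with F
F → num X ,: starts with num
F → d , F: starts with d
X → ε: starts with ε

No direct left recursion found.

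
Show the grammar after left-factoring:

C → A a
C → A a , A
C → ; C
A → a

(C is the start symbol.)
C → A a C'
C' → ε
C' → , A
C → ; C
A → a

Left-factoring transforms A → αβ₁ | αβ₂ into A → αA' and A' → β₁ | β₂
(α is the longest common prefix among the alternatives). Repeat until
no nonterminal has two alternatives with a common prefix.

Round 1: C has alternatives sharing prefix 'A a'. Introduce C': C → A a C'
  Add: C' → ε
  Add: C' → , A

No remaining common prefixes — done.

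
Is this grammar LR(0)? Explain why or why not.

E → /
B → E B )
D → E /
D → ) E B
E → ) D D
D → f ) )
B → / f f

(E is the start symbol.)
No. Shift-reduce conflict between [D → E / .] and [B → / . f f]

A grammar is LR(0) if no state in the canonical LR(0) collection has:
  - both a shift item (dot before a terminal) and a complete item (shift-reduce conflict), or
  - two or more complete items (reduce-reduce conflict; the accept item [E' → E .] counts as a complete item here).

Augment with E' → E and build the canonical LR(0) collection (I0 = CLOSURE({[E' → . E]}), then GOTO on every symbol after a dot until no new states appear). It has 21 states:
  I0: { [E → . ) D D], [E → . /], [E' → . E] }  — shift
  I1: { [D → . ) E B], [D → . E /], [D → . f ) )], [E → ) . D D], [E → . ) D D], [E → . /] }  — shift
  I2: { [E → / .] }  — reduce
  I3: { [E' → E .] }  — accept
  I4: { [D → ) . E B], [D → . ) E B], [D → . E /], [D → . f ) )], [E → ) . D D], [E → . ) D D], [E → . /] }  — shift
  I5: { [D → . ) E B], [D → . E /], [D → . f ) )], [E → ) D . D], [E → . ) D D], [E → . /] }  — shift
  I6: { [D → E . /] }  — shift
  I7: { [D → f . ) )] }  — shift
  I8: { [D → f ) . )] }  — shift
  I9: { [D → f ) ) .] }  — reduce
  I10: { [D → E / .] }  — reduce
  I11: { [E → ) D D .] }  — reduce
  I12: { [B → . / f f], [B → . E B )], [D → ) E . B], [D → E . /], [E → . ) D D], [E → . /] }  — shift
  I13: { [B → / . f f], [D → E / .], [E → / .] }  — shift, 2 reduces
  I14: { [D → ) E B .] }  — reduce
  I15: { [B → . / f f], [B → . E B )], [B → E . B )], [E → . ) D D], [E → . /] }  — shift
  I16: { [B → / . f f], [E → / .] }  — shift, reduce
  I17: { [B → E B . )] }  — shift
  I18: { [B → E B ) .] }  — reduce
  I19: { [B → / f . f] }  — shift
  I20: { [B → / f f .] }  — reduce

Conflict in state I13:
  Shift-reduce conflict between [D → E / .] and [B → / . f f]
So the grammar is NOT LR(0).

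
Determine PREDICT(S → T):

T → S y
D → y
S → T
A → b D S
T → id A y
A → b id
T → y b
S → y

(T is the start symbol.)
{ 'id', 'y' }

PREDICT(S → T) = (FIRST(RHS) \ {ε}) ∪ (FOLLOW(S) if ε ∈ FIRST(RHS), i.e. RHS ⇒* ε)
FIRST(T) = { 'id', 'y' }
FIRST(T) = { 'id', 'y' }
ε ∉ FIRST(T), so FOLLOW(S) is not added.
PREDICT(S → T) = { 'id', 'y' }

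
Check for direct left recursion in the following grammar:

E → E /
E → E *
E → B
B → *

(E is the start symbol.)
E → E /: LEFT RECURSIVE (starts with E)
E → E *: LEFT RECURSIVE (starts with E)
E → B: starts with B
B → *: starts with '*'

The grammar has direct left recursion on: E.

Answer: Yes, E is left-recursive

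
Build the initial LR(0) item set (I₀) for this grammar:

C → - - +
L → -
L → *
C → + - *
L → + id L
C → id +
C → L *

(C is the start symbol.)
{ [C → . + - *], [C → . - - +], [C → . L *], [C → . id +], [C' → . C], [L → . *], [L → . + id L], [L → . -] }

First, augment the grammar with C' → C
I₀ = CLOSURE({ [C' → . C] }):
  [C' → . C] has the dot before C: add [C → . - - +], [C → . + - *], [C → . id +], [C → . L *]
  [C → . L *] has the dot before L: add [L → . -], [L → . *], [L → . + id L]
No further items can be added.

I₀ = { [C → . + - *], [C → . - - +], [C → . L *], [C → . id +], [C' → . C], [L → . *], [L → . + id L], [L → . -] }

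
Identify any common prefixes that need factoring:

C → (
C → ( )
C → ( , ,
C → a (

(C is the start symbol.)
Yes, C has productions with common prefix '('

Left-factoring is needed when two productions for the same non-terminal
share a common prefix on the right-hand side.

Productions for C:
  C → (
  C → ( )
  C → ( , ,
  C → a (

Found common prefix '(' in productions for C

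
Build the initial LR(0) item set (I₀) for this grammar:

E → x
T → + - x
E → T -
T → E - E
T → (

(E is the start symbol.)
First, augment the grammar with E' → E
I₀ = CLOSURE({ [E' → . E] }):
  [E' → . E] has the dot before E: add [E → . x], [E → . T -]
  [E → . T -] has the dot before T: add [T → . + - x], [T → . E - E], [T → . (]
No further items can be added.

I₀ = { [E → . T -], [E → . x], [E' → . E], [T → . (], [T → . + - x], [T → . E - E] }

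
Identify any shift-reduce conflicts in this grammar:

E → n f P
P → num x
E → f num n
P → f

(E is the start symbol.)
No shift-reduce conflicts

A shift-reduce conflict occurs when an LR(0) state has both:
  - a complete (reduce) item [A → α .] (dot at the end), and
  - a shift item [B → β . c γ] (dot before a terminal).

Augment with E' → E and build the canonical LR(0) collection (I0 = CLOSURE({[E' → . E]}), then GOTO on every symbol after a dot until no new states appear). It has 11 states:
  I0: { [E → . f num n], [E → . n f P], [E' → . E] }  — shift
  I1: { [E' → E .] }  — accept
  I2: { [E → f . num n] }  — shift
  I3: { [E → n . f P] }  — shift
  I4: { [E → n f . P], [P → . f], [P → . num x] }  — shift
  I5: { [E → n f P .] }  — reduce
  I6: { [P → f .] }  — reduce
  I7: { [P → num . x] }  — shift
  I8: { [P → num x .] }  — reduce
  I9: { [E → f num . n] }  — shift
  I10: { [E → f num n .] }  — reduce

No state contains both a complete item and a shift item.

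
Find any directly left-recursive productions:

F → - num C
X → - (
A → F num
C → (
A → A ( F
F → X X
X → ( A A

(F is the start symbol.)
F → - num C: starts with '-'
X → - (: starts with '-'
A → F num: starts with F
C → (: starts with '('
A → A ( F: LEFT RECURSIVE (starts with A)
F → X X: starts with X
X → ( A A: starts with '('

The grammar has direct left recursion on: A.

Answer: Yes, A is left-recursive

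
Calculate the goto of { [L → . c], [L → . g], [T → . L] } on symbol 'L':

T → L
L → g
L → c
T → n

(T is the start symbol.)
GOTO(I, 'L') = CLOSURE({ [A → αX.β] : [A → α.Xβ] ∈ I, X = 'L' })

Items with dot before 'L', with the dot advanced:
  [T → . L] → [T → L .]
Closure adds nothing (no advanced item has the dot before a non-terminal).

GOTO = { [T → L .] }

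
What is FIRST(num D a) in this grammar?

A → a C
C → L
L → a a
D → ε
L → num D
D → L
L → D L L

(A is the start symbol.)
{ 'num' }

To compute FIRST(num D a), process the symbols left to right:
Symbol num is a terminal. Add 'num' and stop.
FIRST(num D a) = { 'num' }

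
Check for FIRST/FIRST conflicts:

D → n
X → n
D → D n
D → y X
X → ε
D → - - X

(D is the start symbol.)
A FIRST/FIRST conflict occurs when two productions N → α and N → β for the same non-terminal have FIRST(α) ∩ FIRST(β) ≠ ∅ (with ε ∈ FIRST of a nullable right-hand side, so two nullable alternatives also conflict).

FIRST sets of the non-terminals at (or reachable through a nullable prefix from) the front of some alternative:
  FIRST(D) = { '-', 'n', 'y' }

Productions for D:
  D → n: FIRST = { 'n' }
  D → D n: FIRST = { '-', 'n', 'y' }
  D → y X: FIRST = { 'y' }
  D → - - X: FIRST = { '-' }
Productions for X:
  X → n: FIRST = { 'n' }
  X → ε: FIRST = { ε }

Conflict for D: D → n and D → D n
  Overlap: { 'n' }
Conflict for D: D → D n and D → y X
  Overlap: { 'y' }
Conflict for D: D → D n and D → - - X
  Overlap: { '-' }

Answer: Yes. D → n / D → D n on { 'n' }; D → D n / D → y X on { 'y' }; D → D n / D → '-' '-' X on { '-' }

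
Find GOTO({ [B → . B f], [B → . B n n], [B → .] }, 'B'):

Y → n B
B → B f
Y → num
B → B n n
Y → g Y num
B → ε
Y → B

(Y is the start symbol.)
{ [B → B . f], [B → B . n n] }

GOTO(I, 'B') = CLOSURE({ [A → αX.β] : [A → α.Xβ] ∈ I, X = 'B' })

Items with dot before 'B', with the dot advanced:
  [B → . B f] → [B → B . f]
  [B → . B n n] → [B → B . n n]
Closure adds nothing (no advanced item has the dot before a non-terminal).

GOTO = { [B → B . f], [B → B . n n] }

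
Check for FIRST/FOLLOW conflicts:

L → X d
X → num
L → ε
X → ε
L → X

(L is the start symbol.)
No FIRST/FOLLOW conflicts.

Nullable non-terminals: L, X.
FIRST sets used below: FIRST(X) = { 'num', ε }

L: nullable alternative(s) L → ε, L → X; FOLLOW(L) = { $ }
  L → X d: FIRST \ {ε} = { 'd', 'num' } — disjoint from FOLLOW(L)
  L → ε: FIRST \ {ε} = { } — disjoint from FOLLOW(L)
  L → X: FIRST \ {ε} = { 'num' } — disjoint from FOLLOW(L)

X: nullable alternative(s) X → ε; FOLLOW(X) = { $, 'd' }
  X → num: FIRST \ {ε} = { 'num' } — disjoint from FOLLOW(X)
  X → ε: FIRST \ {ε} = { } — this is the only nullable alternative, skip

No FIRST/FOLLOW conflicts found.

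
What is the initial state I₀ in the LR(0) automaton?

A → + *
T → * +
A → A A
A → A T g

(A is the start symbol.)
{ [A → . + *], [A → . A A], [A → . A T g], [A' → . A] }

First, augment the grammar with A' → A
I₀ = CLOSURE({ [A' → . A] }):
  [A' → . A] has the dot before A: add [A → . + *], [A → . A A], [A → . A T g]
No further items can be added.

I₀ = { [A → . + *], [A → . A A], [A → . A T g], [A' → . A] }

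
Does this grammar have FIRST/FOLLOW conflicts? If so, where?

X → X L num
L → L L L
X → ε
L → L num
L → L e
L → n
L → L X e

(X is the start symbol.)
Nullable non-terminals: X.
FIRST sets used below: FIRST(X) = { 'n', ε }, FIRST(L) = { 'n' }

X: nullable alternative(s) X → ε; FOLLOW(X) = { $, 'e', 'n' }
  X → X L num: FIRST \ {ε} = { 'n' } — overlaps FOLLOW(X) on { 'n' }: CONFLICT
  X → ε: FIRST \ {ε} = { } — this is the only nullable alternative, skip

L has no nullable alternative, so no FIRST/FOLLOW check is needed there.

So the grammar has 1 FIRST/FOLLOW conflict (marked CONFLICT above).

Answer: Yes. X → X L num with FOLLOW(X) on { 'n' }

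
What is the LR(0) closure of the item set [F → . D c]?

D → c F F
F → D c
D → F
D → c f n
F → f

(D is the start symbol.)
Start with: [F → . D c]
  [F → . D c] has the dot before D: add [D → . c F F], [D → . F], [D → . c f n]
  [D → . F] has the dot before F: add [F → . f]
No further items can be added.

CLOSURE = { [D → . F], [D → . c F F], [D → . c f n], [F → . D c], [F → . f] }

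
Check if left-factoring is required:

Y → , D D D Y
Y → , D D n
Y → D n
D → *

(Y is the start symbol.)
Left-factoring is needed when two productions for the same non-terminal
share a common prefix on the right-hand side.

Productions for Y:
  Y → , D D D Y
  Y → , D D n
  Y → D n

Found common prefix ', D D' in productions for Y

Answer: Yes, Y has productions with common prefix ', D D'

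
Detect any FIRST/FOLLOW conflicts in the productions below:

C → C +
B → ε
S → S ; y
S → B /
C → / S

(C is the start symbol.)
A FIRST/FOLLOW conflict occurs when a non-terminal N has a nullable alternative N → β (β ⇒* ε) and another alternative N → α with FIRST(α) ∩ FOLLOW(N) ≠ ∅: on such a lookahead the parser cannot decide between expanding α and letting N vanish via β.

Nullable non-terminals: B.
B has a nullable alternative but only one production, so nothing to check.

C, S have no nullable alternative, so no FIRST/FOLLOW check is needed there.

No FIRST/FOLLOW conflicts found.

Answer: No FIRST/FOLLOW conflicts.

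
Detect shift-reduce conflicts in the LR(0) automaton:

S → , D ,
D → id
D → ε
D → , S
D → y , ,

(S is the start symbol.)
A shift-reduce conflict occurs when an LR(0) state has both:
  - a complete (reduce) item [A → α .] (dot at the end), and
  - a shift item [B → β . c γ] (dot before a terminal).

Augment with S' → S and build the canonical LR(0) collection (I0 = CLOSURE({[S' → . S]}), then GOTO on every symbol after a dot until no new states appear). It has 11 states:
  I0: { [S → . , D ,], [S' → . S] }  — shift
  I1: { [D → . , S], [D → . id], [D → . y , ,], [D → .], [S → , . D ,] }  — shift, reduce
  I2: { [S' → S .] }  — accept
  I3: { [D → , . S], [S → . , D ,] }  — shift
  I4: { [S → , D . ,] }  — shift
  I5: { [D → id .] }  — reduce
  I6: { [D → y . , ,] }  — shift
  I7: { [D → y , . ,] }  — shift
  I8: { [D → y , , .] }  — reduce
  I9: { [S → , D , .] }  — reduce
  I10: { [D → , S .] }  — reduce

I1 contains reduce item [D → .] and shift items [D → . , S], [D → . id], [D → . y , ,] — shift-reduce conflict.

Answer: Yes — I1: [D → .] vs [D → . , S]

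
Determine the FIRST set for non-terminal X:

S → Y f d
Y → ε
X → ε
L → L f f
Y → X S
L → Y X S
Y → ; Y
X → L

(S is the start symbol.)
To compute FIRST(X), examine every production with X on the left-hand side, reading each right-hand side left to right until a non-nullable symbol is reached.

FIRST sets of the other non-terminals involved (by the same procedure, iterated to a fixed point):
  FIRST(L) = { ';', 'f' }

From X → ε:
  - ε-production, so ε ∈ FIRST(X)
From X → L:
  - L is a non-terminal: add FIRST(L) \ {ε} = { ';', 'f' }
    L is not nullable, so stop

Collecting: FIRST(X) = { ';', 'f', ε }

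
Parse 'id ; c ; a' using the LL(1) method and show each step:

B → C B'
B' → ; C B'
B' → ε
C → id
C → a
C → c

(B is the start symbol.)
LL(1) parsing maintains a stack (initially the start symbol over $) and the input. At each step: if the stack top is a terminal, match it against the current input token; if it is a non-terminal N, replace it with the RHS of M[N, lookahead] (the unique production whose predict set contains the lookahead).

Stack is shown with the top on the left.

Stack     Input         Action
------------------------------
B $       id ; c ; a $  output B → C B'
C B' $    id ; c ; a $  output C → id
id B' $   id ; c ; a $  match 'id'
B' $      ; c ; a $     output B' → ; C B'
; C B' $  ; c ; a $     match ';'
C B' $    c ; a $       output C → c
c B' $    c ; a $       match 'c'
B' $      ; a $         output B' → ; C B'
; C B' $  ; a $         match ';'
C B' $    a $           output C → a
a B' $    a $           match 'a'
B' $      $             output B' → ε
$         $             accept

The string is accepted.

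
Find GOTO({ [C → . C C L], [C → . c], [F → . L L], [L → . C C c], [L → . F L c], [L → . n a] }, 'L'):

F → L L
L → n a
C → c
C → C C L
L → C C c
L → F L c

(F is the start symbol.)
GOTO(I, 'L') = CLOSURE({ [A → αX.β] : [A → α.Xβ] ∈ I, X = 'L' })

Items with dot before 'L', with the dot advanced:
  [F → . L L] → [F → L . L]
Closure of the advanced items:
  [F → L . L] has the dot before L: add [L → . n a], [L → . C C c], [L → . F L c]
  [L → . C C c] has the dot before C: add [C → . c], [C → . C C L]
  [L → . F L c] has the dot before F: add [F → . L L]

GOTO = { [C → . C C L], [C → . c], [F → . L L], [F → L . L], [L → . C C c], [L → . F L c], [L → . n a] }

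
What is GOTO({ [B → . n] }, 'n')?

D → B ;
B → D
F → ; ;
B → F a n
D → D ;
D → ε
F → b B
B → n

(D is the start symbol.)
GOTO(I, 'n') = CLOSURE({ [A → αX.β] : [A → α.Xβ] ∈ I, X = 'n' })

Items with dot before 'n', with the dot advanced:
  [B → . n] → [B → n .]
Closure adds nothing (no advanced item has the dot before a non-terminal).

GOTO = { [B → n .] }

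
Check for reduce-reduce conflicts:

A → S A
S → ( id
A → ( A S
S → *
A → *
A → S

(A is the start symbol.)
A reduce-reduce conflict occurs when an LR(0) state has two complete items [A → α .] and [B → β .] — both call for a reduction, and with no lookahead the parser cannot choose between them.

Augment with A' → A and build the canonical LR(0) collection (I0 = CLOSURE({[A' → . A]}), then GOTO on every symbol after a dot until no new states appear). It has 11 states:
  I0: { [A → . ( A S], [A → . *], [A → . S A], [A → . S], [A' → . A], [S → . ( id], [S → . *] }  — shift
  I1: { [A → ( . A S], [A → . ( A S], [A → . *], [A → . S A], [A → . S], [S → ( . id], [S → . ( id], [S → . *] }  — shift
  I2: { [A → * .], [S → * .] }  — 2 reduces
  I3: { [A' → A .] }  — accept
  I4: { [A → . ( A S], [A → . *], [A → . S A], [A → . S], [A → S . A], [A → S .], [S → . ( id], [S → . *] }  — shift, reduce
  I5: { [A → S A .] }  — reduce
  I6: { [A → ( A . S], [S → . ( id], [S → . *] }  — shift
  I7: { [S → ( id .] }  — reduce
  I8: { [S → ( . id] }  — shift
  I9: { [S → * .] }  — reduce
  I10: { [A → ( A S .] }  — reduce

I2 contains complete items [A → * .], [S → * .] — reduce-reduce conflict.

Answer: Yes — I2: [A → * .] vs [S → * .]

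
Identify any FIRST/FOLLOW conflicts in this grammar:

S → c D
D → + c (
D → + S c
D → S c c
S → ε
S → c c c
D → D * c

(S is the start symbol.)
A FIRST/FOLLOW conflict occurs when a non-terminal N has a nullable alternative N → β (β ⇒* ε) and another alternative N → α with FIRST(α) ∩ FOLLOW(N) ≠ ∅: on such a lookahead the parser cannot decide between expanding α and letting N vanish via β.

Nullable non-terminals: S.

S: nullable alternative(s) S → ε; FOLLOW(S) = { $, 'c' }
  S → c D: FIRST \ {ε} = { 'c' } — overlaps FOLLOW(S) on { 'c' }: CONFLICT
  S → ε: FIRST \ {ε} = { } — this is the only nullable alternative, skip
  S → c c c: FIRST \ {ε} = { 'c' } — overlaps FOLLOW(S) on { 'c' }: CONFLICT

D has no nullable alternative, so no FIRST/FOLLOW check is needed there.

So the grammar has 2 FIRST/FOLLOW conflicts (marked CONFLICT above).

Answer: Yes. S → c D with FOLLOW(S) on { 'c' }; S → c c c with FOLLOW(S) on { 'c' }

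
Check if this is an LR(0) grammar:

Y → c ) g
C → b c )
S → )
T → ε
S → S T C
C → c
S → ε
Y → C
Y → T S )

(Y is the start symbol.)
A grammar is LR(0) if no state in the canonical LR(0) collection has:
  - both a shift item (dot before a terminal) and a complete item (shift-reduce conflict), or
  - two or more complete items (reduce-reduce conflict; the accept item [Y' → Y .] counts as a complete item here).

Augment with Y' → Y and build the canonical LR(0) collection (I0 = CLOSURE({[Y' → . Y]}), then GOTO on every symbol after a dot until no new states appear). It has 16 states:
  I0: { [C → . b c )], [C → . c], [T → .], [Y → . C], [Y → . T S )], [Y → . c ) g], [Y' → . Y] }  — shift, reduce
  I1: { [Y → C .] }  — reduce
  I2: { [S → . )], [S → . S T C], [S → .], [Y → T . S )] }  — shift, reduce
  I3: { [Y' → Y .] }  — accept
  I4: { [C → b . c )] }  — shift
  I5: { [C → c .], [Y → c . ) g] }  — shift, reduce
  I6: { [Y → c ) . g] }  — shift
  I7: { [Y → c ) g .] }  — reduce
  I8: { [C → b c . )] }  — shift
  I9: { [C → b c ) .] }  — reduce
  I10: { [S → ) .] }  — reduce
  I11: { [S → S . T C], [T → .], [Y → T S . )] }  — shift, reduce
  I12: { [Y → T S ) .] }  — reduce
  I13: { [C → . b c )], [C → . c], [S → S T . C] }  — shift
  I14: { [S → S T C .] }  — reduce
  I15: { [C → c .] }  — reduce

Conflict in state I0:
  Shift-reduce conflict between [T → .] and [C → . b c )]
So the grammar is NOT LR(0).

Answer: No. Shift-reduce conflict between [T → .] and [C → . b c )]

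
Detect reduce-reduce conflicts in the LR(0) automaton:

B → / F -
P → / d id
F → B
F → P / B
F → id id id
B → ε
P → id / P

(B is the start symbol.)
A reduce-reduce conflict occurs when an LR(0) state has two complete items [A → α .] and [B → β .] — both call for a reduction, and with no lookahead the parser cannot choose between them.

Augment with B' → B and build the canonical LR(0) collection (I0 = CLOSURE({[B' → . B]}), then GOTO on every symbol after a dot until no new states appear). It has 19 states:
  I0: { [B → . / F -], [B → .], [B' → . B] }  — shift, reduce
  I1: { [B → . / F -], [B → .], [B → / . F -], [F → . B], [F → . P / B], [F → . id id id], [P → . / d id], [P → . id / P] }  — shift, reduce
  I2: { [B' → B .] }  — accept
  I3: { [B → . / F -], [B → .], [B → / . F -], [F → . B], [F → . P / B], [F → . id id id], [P → . / d id], [P → . id / P], [P → / . d id] }  — shift, reduce
  I4: { [F → B .] }  — reduce
  I5: { [B → / F . -] }  — shift
  I6: { [F → P . / B] }  — shift
  I7: { [F → id . id id], [P → id . / P] }  — shift
  I8: { [P → . / d id], [P → . id / P], [P → id / . P] }  — shift
  I9: { [F → id id . id] }  — shift
  I10: { [F → id id id .] }  — reduce
  I11: { [P → / . d id] }  — shift
  I12: { [P → id / P .] }  — reduce
  I13: { [P → id . / P] }  — shift
  I14: { [P → / d . id] }  — shift
  I15: { [P → / d id .] }  — reduce
  I16: { [B → . / F -], [B → .], [F → P / . B] }  — shift, reduce
  I17: { [F → P / B .] }  — reduce
  I18: { [B → / F - .] }  — reduce

No state contains more than one complete item.

Answer: No reduce-reduce conflicts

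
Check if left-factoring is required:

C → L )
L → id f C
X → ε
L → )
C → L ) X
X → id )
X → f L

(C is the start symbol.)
Yes, C has productions with common prefix 'L )'

Left-factoring is needed when two productions for the same non-terminal
share a common prefix on the right-hand side.

Productions for C:
  C → L )
  C → L ) X
Productions for L:
  L → id f C
  L → )
Productions for X:
  X → ε
  X → id )
  X → f L

Found common prefix 'L )' in productions for C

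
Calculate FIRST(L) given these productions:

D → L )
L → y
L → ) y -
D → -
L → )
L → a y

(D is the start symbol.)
{ ')', 'a', 'y' }

From L → y:
  - y is a terminal: add 'y' and stop
From L → ) y -:
  - ')' is a terminal: add ')' and stop
From L → ):
  - ')' is a terminal: add ')' and stop
From L → a y:
  - a is a terminal: add 'a' and stop

Collecting: FIRST(L) = { ')', 'a', 'y' }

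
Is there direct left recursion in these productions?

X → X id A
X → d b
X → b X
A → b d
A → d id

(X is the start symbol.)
X → X id A: LEFT RECURSIVE (starts with X)
X → d b: starts with d
X → b X: starts with b
A → b d: starts with b
A → d id: starts with d

The grammar has direct left recursion on: X.

Answer: Yes, X is left-recursive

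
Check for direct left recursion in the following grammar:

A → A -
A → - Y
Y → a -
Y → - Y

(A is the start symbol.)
Yes, A is left-recursive

Direct left recursion occurs when N → N α for some non-terminal N (the right-hand side begins with the left-hand side itself).

A → A -: LEFT RECURSIVE (starts with A)
A → - Y: starts with '-'
Y → a -: starts with a
Y → - Y: starts with '-'

The grammar has direct left recursion on: A.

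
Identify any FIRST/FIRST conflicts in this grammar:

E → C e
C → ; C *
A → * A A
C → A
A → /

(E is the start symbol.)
A FIRST/FIRST conflict occurs when two productions N → α and N → β for the same non-terminal have FIRST(α) ∩ FIRST(β) ≠ ∅ (with ε ∈ FIRST of a nullable right-hand side, so two nullable alternatives also conflict).

FIRST sets of the non-terminals at (or reachable through a nullable prefix from) the front of some alternative:
  FIRST(A) = { '*', '/' }

Productions for C:
  C → ; C *: FIRST = { ';' }
  C → A: FIRST = { '*', '/' }
Productions for A:
  A → * A A: FIRST = { '*' }
  A → /: FIRST = { '/' }
E has only one production, so no FIRST/FIRST conflict is possible there.

All alternatives of each non-terminal have pairwise disjoint FIRST sets.

Answer: No FIRST/FIRST conflicts.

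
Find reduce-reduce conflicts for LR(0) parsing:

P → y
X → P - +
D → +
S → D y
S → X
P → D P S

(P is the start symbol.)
Yes — I12: [P → y .] vs [S → D y .]

A reduce-reduce conflict occurs when an LR(0) state has two complete items [A → α .] and [B → β .] — both call for a reduction, and with no lookahead the parser cannot choose between them.

Augment with P' → P and build the canonical LR(0) collection (I0 = CLOSURE({[P' → . P]}), then GOTO on every symbol after a dot until no new states appear). It has 13 states:
  I0: { [D → . +], [P → . D P S], [P → . y], [P' → . P] }  — shift
  I1: { [D → + .] }  — reduce
  I2: { [D → . +], [P → . D P S], [P → . y], [P → D . P S] }  — shift
  I3: { [P' → P .] }  — accept
  I4: { [P → y .] }  — reduce
  I5: { [D → . +], [P → . D P S], [P → . y], [P → D P . S], [S → . D y], [S → . X], [X → . P - +] }  — shift
  I6: { [D → . +], [P → . D P S], [P → . y], [P → D . P S], [S → D . y] }  — shift
  I7: { [X → P . - +] }  — shift
  I8: { [P → D P S .] }  — reduce
  I9: { [S → X .] }  — reduce
  I10: { [X → P - . +] }  — shift
  I11: { [X → P - + .] }  — reduce
  I12: { [P → y .], [S → D y .] }  — 2 reduces

I12 contains complete items [P → y .], [S → D y .] — reduce-reduce conflict.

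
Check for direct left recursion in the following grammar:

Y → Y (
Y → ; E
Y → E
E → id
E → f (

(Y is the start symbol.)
Y → Y (: LEFT RECURSIVE (starts with Y)
Y → ; E: starts with ';'
Y → E: starts with E
E → id: starts with id
E → f (: starts with f

The grammar has direct left recursion on: Y.

Answer: Yes, Y is left-recursive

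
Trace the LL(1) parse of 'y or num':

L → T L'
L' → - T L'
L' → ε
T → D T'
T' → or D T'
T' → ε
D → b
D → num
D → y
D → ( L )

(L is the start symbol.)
LL(1) parsing maintains a stack (initially the start symbol over $) and the input. At each step: if the stack top is a terminal, match it against the current input token; if it is a non-terminal N, replace it with the RHS of M[N, lookahead] (the unique production whose predict set contains the lookahead).

Stack is shown with the top on the left.

Stack         Input       Action
--------------------------------
L $           y or num $  output L → T L'
T L' $        y or num $  output T → D T'
D T' L' $     y or num $  output D → y
y T' L' $     y or num $  match 'y'
T' L' $       or num $    output T' → or D T'
or D T' L' $  or num $    match 'or'
D T' L' $     num $       output D → num
num T' L' $   num $       match 'num'
T' L' $       $           output T' → ε
L' $          $           output L' → ε
$             $           accept

The string is accepted.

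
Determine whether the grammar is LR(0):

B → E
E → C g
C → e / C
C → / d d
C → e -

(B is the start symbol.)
Yes, the grammar is LR(0)

A grammar is LR(0) if no state in the canonical LR(0) collection has:
  - both a shift item (dot before a terminal) and a complete item (shift-reduce conflict), or
  - two or more complete items (reduce-reduce conflict; the accept item [B' → B .] counts as a complete item here).

Augment with B' → B and build the canonical LR(0) collection (I0 = CLOSURE({[B' → . B]}), then GOTO on every symbol after a dot until no new states appear). It has 12 states:
  I0: { [B → . E], [B' → . B], [C → . / d d], [C → . e -], [C → . e / C], [E → . C g] }  — shift
  I1: { [C → / . d d] }  — shift
  I2: { [B' → B .] }  — accept
  I3: { [E → C . g] }  — shift
  I4: { [B → E .] }  — reduce
  I5: { [C → e . -], [C → e . / C] }  — shift
  I6: { [C → e - .] }  — reduce
  I7: { [C → . / d d], [C → . e -], [C → . e / C], [C → e / . C] }  — shift
  I8: { [C → e / C .] }  — reduce
  I9: { [E → C g .] }  — reduce
  I10: { [C → / d . d] }  — shift
  I11: { [C → / d d .] }  — reduce

Every state is either a pure shift/goto state or contains exactly one complete item and nothing to shift — no conflicts. The grammar is LR(0).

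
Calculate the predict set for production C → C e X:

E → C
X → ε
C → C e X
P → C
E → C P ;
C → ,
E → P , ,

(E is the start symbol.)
PREDICT(C → C e X) = (FIRST(RHS) \ {ε}) ∪ (FOLLOW(C) if ε ∈ FIRST(RHS), i.e. RHS ⇒* ε)
FIRST(C) = { ',' }
FIRST(C e X) = { ',' }
ε ∉ FIRST(C e X), so FOLLOW(C) is not added.
PREDICT(C → C e X) = { ',' }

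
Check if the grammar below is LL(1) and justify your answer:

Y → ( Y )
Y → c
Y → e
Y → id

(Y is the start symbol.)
Yes, the grammar is LL(1).

A grammar is LL(1) if for each non-terminal N with multiple productions, the predict sets of those productions are pairwise disjoint, where PREDICT(N → α) = (FIRST(α) \ {ε}) ∪ (FOLLOW(N) if α ⇒* ε).

For Y:
  PREDICT(Y → '(' Y ')') = { '(' }
  PREDICT(Y → c) = { 'c' }
  PREDICT(Y → e) = { 'e' }
  PREDICT(Y → id) = { 'id' }

All predict sets are disjoint. The grammar IS LL(1).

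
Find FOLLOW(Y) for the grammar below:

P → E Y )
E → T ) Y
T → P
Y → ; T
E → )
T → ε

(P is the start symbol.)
To compute FOLLOW(Y), find every occurrence of Y on a right-hand side N → α Y β: add FIRST(β) \ {ε}, and if β is empty or nullable also add FOLLOW(N). Iterate to a fixed point.

In P → E Y ): Y is followed by ')', add FIRST(')') \ {ε} = { ')' }
In E → T ) Y: Y is at the end, add FOLLOW(E)

The FOLLOW sets referred to above (computed the same way, to a fixed point):
  FOLLOW(E) = { ';' }

Taking the union: FOLLOW(Y) = { ')', ';' }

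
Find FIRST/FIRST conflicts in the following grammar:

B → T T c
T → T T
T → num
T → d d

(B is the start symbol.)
Yes. T → T T / T → num on { 'num' }; T → T T / T → d d on { 'd' }

A FIRST/FIRST conflict occurs when two productions N → α and N → β for the same non-terminal have FIRST(α) ∩ FIRST(β) ≠ ∅ (with ε ∈ FIRST of a nullable right-hand side, so two nullable alternatives also conflict).

FIRST sets of the non-terminals at (or reachable through a nullable prefix from) the front of some alternative:
  FIRST(T) = { 'd', 'num' }

Productions for T:
  T → T T: FIRST = { 'd', 'num' }
  T → num: FIRST = { 'num' }
  T → d d: FIRST = { 'd' }
B has only one production, so no FIRST/FIRST conflict is possible there.

Conflict for T: T → T T and T → num
  Overlap: { 'num' }
Conflict for T: T → T T and T → d d
  Overlap: { 'd' }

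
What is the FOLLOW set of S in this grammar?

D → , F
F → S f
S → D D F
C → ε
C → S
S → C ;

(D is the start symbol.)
{ ';', 'f' }

In F → S f: S is followed by f, add FIRST(f) \ {ε} = { 'f' }
In C → S: S is at the end, add FOLLOW(C)

The FOLLOW sets referred to above (computed the same way, to a fixed point):
  FOLLOW(C) = { ';' }

Taking the union: FOLLOW(S) = { ';', 'f' }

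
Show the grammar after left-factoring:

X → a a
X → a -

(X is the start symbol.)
X → a X'
X' → a
X' → -

Left-factoring transforms A → αβ₁ | αβ₂ into A → αA' and A' → β₁ | β₂
(α is the longest common prefix among the alternatives). Repeat until
no nonterminal has two alternatives with a common prefix.

Round 1: X has alternatives sharing prefix 'a'. Introduce X': X → a X'
  Add: X' → a
  Add: X' → -

No remaining common prefixes — done.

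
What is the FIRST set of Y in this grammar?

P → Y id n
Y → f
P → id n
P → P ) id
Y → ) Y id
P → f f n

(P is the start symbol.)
From Y → f:
  - f is a terminal: add 'f' and stop
From Y → ) Y id:
  - ')' is a terminal: add ')' and stop

Collecting: FIRST(Y) = { ')', 'f' }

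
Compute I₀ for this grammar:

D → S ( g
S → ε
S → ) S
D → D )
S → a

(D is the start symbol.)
First, augment the grammar with D' → D
I₀ = CLOSURE({ [D' → . D] }):
  [D' → . D] has the dot before D: add [D → . S ( g], [D → . D )]
  [D → . S ( g] has the dot before S: add [S → .], [S → . ) S], [S → . a]
No further items can be added.

I₀ = { [D → . D )], [D → . S ( g], [D' → . D], [S → . ) S], [S → . a], [S → .] }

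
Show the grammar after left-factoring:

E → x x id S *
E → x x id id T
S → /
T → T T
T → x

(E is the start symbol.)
E → x x id E'
E' → S *
E' → id T
S → /
T → T T
T → x

Left-factoring transforms A → αβ₁ | αβ₂ into A → αA' and A' → β₁ | β₂
(α is the longest common prefix among the alternatives). Repeat until
no nonterminal has two alternatives with a common prefix.

Round 1: E has alternatives sharing prefix 'x x id'. Introduce E': E → x x id E'
  Add: E' → S *
  Add: E' → id T

No remaining common prefixes — done.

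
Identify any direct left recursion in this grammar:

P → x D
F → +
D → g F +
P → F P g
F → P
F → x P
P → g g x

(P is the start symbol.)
Direct left recursion occurs when N → N α for some non-terminal N (the right-hand side begins with the left-hand side itself).

P → x D: starts with x
F → +: starts with '+'
D → g F +: starts with g
P → F P g: starts with F
F → P: starts with P
F → x P: starts with x
P → g g x: starts with g

No direct left recursion found.

Answer: No direct left recursion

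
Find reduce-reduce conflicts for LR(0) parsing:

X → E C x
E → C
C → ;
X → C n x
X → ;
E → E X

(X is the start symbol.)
A reduce-reduce conflict occurs when an LR(0) state has two complete items [A → α .] and [B → β .] — both call for a reduction, and with no lookahead the parser cannot choose between them.

Augment with X' → X and build the canonical LR(0) collection (I0 = CLOSURE({[X' → . X]}), then GOTO on every symbol after a dot until no new states appear). It has 10 states:
  I0: { [C → . ;], [E → . C], [E → . E X], [X → . ;], [X → . C n x], [X → . E C x], [X' → . X] }  — shift
  I1: { [C → ; .], [X → ; .] }  — 2 reduces
  I2: { [E → C .], [X → C . n x] }  — shift, reduce
  I3: { [C → . ;], [E → . C], [E → . E X], [E → E . X], [X → . ;], [X → . C n x], [X → . E C x], [X → E . C x] }  — shift
  I4: { [X' → X .] }  — accept
  I5: { [E → C .], [X → C . n x], [X → E C . x] }  — shift, reduce
  I6: { [E → E X .] }  — reduce
  I7: { [X → C n . x] }  — shift
  I8: { [X → E C x .] }  — reduce
  I9: { [X → C n x .] }  — reduce

I1 contains complete items [C → ; .], [X → ; .] — reduce-reduce conflict.

Answer: Yes — I1: [C → ; .] vs [X → ; .]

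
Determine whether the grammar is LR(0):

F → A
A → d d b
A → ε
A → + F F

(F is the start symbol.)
No. Shift-reduce conflict between [A → .] and [A → . + F F]

A grammar is LR(0) if no state in the canonical LR(0) collection has:
  - both a shift item (dot before a terminal) and a complete item (shift-reduce conflict), or
  - two or more complete items (reduce-reduce conflict; the accept item [F' → F .] counts as a complete item here).

Augment with F' → F and build the canonical LR(0) collection (I0 = CLOSURE({[F' → . F]}), then GOTO on every symbol after a dot until no new states appear). It has 9 states:
  I0: { [A → . + F F], [A → . d d b], [A → .], [F → . A], [F' → . F] }  — shift, reduce
  I1: { [A → + . F F], [A → . + F F], [A → . d d b], [A → .], [F → . A] }  — shift, reduce
  I2: { [F → A .] }  — reduce
  I3: { [F' → F .] }  — accept
  I4: { [A → d . d b] }  — shift
  I5: { [A → d d . b] }  — shift
  I6: { [A → d d b .] }  — reduce
  I7: { [A → + F . F], [A → . + F F], [A → . d d b], [A → .], [F → . A] }  — shift, reduce
  I8: { [A → + F F .] }  — reduce

Conflict in state I0:
  Shift-reduce conflict between [A → .] and [A → . + F F]
So the grammar is NOT LR(0).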